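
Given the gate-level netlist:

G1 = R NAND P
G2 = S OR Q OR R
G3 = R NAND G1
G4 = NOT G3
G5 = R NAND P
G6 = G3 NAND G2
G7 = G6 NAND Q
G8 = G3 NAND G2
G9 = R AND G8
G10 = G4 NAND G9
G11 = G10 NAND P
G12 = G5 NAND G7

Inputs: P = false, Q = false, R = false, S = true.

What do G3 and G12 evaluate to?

G1 = R NAND P = false NAND false = true
G2 = S OR Q OR R = true OR false OR false = true
G3 = R NAND G1 = false NAND true = true
G5 = R NAND P = false NAND false = true
G6 = G3 NAND G2 = true NAND true = false
G7 = G6 NAND Q = false NAND false = true
G12 = G5 NAND G7 = true NAND true = false

G3 = true, G12 = false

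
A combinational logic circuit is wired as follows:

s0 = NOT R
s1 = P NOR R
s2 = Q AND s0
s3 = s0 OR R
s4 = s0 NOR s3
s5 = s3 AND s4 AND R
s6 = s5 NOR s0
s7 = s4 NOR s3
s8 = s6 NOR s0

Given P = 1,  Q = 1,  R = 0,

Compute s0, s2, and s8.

s0 = NOT R = NOT 0 = 1
s2 = Q AND s0 = 1 AND 1 = 1
s3 = s0 OR R = 1 OR 0 = 1
s4 = s0 NOR s3 = 1 NOR 1 = 0
s5 = s3 AND s4 AND R = 1 AND 0 AND 0 = 0
s6 = s5 NOR s0 = 0 NOR 1 = 0
s8 = s6 NOR s0 = 0 NOR 1 = 0

s0 = 1, s2 = 1, s8 = 0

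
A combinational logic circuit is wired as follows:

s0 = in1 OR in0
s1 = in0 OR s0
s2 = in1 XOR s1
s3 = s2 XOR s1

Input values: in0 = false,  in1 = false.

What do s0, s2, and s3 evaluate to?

s0 = false, s2 = false, s3 = false

s0 = in1 OR in0 = false OR false = false
s1 = in0 OR s0 = false OR false = false
s2 = in1 XOR s1 = false XOR false = false
s3 = s2 XOR s1 = false XOR false = false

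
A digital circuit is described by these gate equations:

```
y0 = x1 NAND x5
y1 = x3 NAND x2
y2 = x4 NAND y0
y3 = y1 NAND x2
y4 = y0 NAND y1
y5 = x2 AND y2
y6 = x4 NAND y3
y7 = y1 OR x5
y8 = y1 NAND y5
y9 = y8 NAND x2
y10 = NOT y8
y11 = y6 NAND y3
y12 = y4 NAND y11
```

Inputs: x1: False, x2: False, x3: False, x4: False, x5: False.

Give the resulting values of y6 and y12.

y0 = x1 NAND x5 = False NAND False = True
y1 = x3 NAND x2 = False NAND False = True
y3 = y1 NAND x2 = True NAND False = True
y4 = y0 NAND y1 = True NAND True = False
y6 = x4 NAND y3 = False NAND True = True
y11 = y6 NAND y3 = True NAND True = False
y12 = y4 NAND y11 = False NAND False = True

y6 = True, y12 = True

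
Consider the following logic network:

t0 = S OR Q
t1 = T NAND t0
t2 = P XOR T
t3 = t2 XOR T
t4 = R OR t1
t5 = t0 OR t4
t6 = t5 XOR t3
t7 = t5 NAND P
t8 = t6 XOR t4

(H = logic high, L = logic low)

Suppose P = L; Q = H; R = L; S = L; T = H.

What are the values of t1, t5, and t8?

t0 = S OR Q = L OR H = H
t1 = T NAND t0 = H NAND H = L
t2 = P XOR T = L XOR H = H
t3 = t2 XOR T = H XOR H = L
t4 = R OR t1 = L OR L = L
t5 = t0 OR t4 = H OR L = H
t6 = t5 XOR t3 = H XOR L = H
t8 = t6 XOR t4 = H XOR L = H

t1 = L, t5 = H, t8 = H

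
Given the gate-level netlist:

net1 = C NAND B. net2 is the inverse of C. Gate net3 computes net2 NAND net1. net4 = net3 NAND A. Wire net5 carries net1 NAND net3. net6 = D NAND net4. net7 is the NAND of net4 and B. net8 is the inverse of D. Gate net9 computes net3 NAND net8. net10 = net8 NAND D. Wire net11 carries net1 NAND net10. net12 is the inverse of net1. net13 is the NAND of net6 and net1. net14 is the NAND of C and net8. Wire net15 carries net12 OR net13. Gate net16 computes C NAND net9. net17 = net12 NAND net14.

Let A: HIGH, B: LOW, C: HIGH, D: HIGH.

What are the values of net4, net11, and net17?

net4 = LOW  net11 = LOW  net17 = HIGH

net1 = C NAND B = HIGH NAND LOW = HIGH
net2 = NOT C = NOT HIGH = LOW
net3 = net2 NAND net1 = LOW NAND HIGH = HIGH
net4 = net3 NAND A = HIGH NAND HIGH = LOW
net8 = NOT D = NOT HIGH = LOW
net10 = net8 NAND D = LOW NAND HIGH = HIGH
net11 = net1 NAND net10 = HIGH NAND HIGH = LOW
net12 = NOT net1 = NOT HIGH = LOW
net14 = C NAND net8 = HIGH NAND LOW = HIGH
net17 = net12 NAND net14 = LOW NAND HIGH = HIGH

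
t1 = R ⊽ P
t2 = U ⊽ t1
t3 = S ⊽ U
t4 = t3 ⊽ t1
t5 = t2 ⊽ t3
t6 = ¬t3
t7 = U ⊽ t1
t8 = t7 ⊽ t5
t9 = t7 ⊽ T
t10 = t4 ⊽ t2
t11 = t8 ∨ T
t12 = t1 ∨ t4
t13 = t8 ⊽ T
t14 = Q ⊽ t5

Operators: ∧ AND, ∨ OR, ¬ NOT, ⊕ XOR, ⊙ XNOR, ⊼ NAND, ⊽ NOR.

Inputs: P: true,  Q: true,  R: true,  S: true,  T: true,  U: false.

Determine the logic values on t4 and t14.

t4 = true; t14 = false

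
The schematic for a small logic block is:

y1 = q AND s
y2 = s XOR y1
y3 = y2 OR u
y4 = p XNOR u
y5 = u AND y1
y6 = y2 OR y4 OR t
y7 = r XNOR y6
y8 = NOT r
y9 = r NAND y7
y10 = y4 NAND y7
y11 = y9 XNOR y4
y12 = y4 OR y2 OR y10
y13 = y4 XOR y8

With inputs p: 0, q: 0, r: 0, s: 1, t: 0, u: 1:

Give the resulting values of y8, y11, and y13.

y8 = 1, y11 = 0, y13 = 1

y1 = q AND s = 0 AND 1 = 0
y2 = s XOR y1 = 1 XOR 0 = 1
y4 = p XNOR u = 0 XNOR 1 = 0
y6 = y2 OR y4 OR t = 1 OR 0 OR 0 = 1
y7 = r XNOR y6 = 0 XNOR 1 = 0
y8 = NOT r = NOT 0 = 1
y9 = r NAND y7 = 0 NAND 0 = 1
y11 = y9 XNOR y4 = 1 XNOR 0 = 0
y13 = y4 XOR y8 = 0 XOR 1 = 1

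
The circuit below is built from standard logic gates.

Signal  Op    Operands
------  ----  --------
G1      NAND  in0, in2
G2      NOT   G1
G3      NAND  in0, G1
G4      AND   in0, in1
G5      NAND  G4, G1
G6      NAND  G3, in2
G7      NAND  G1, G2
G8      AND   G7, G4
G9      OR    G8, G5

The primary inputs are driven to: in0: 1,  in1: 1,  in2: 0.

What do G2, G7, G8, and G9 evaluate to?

G2 = 0, G7 = 1, G8 = 1, G9 = 1

G1 = in0 NAND in2 = 1 NAND 0 = 1
G2 = NOT G1 = NOT 1 = 0
G4 = in0 AND in1 = 1 AND 1 = 1
G5 = G4 NAND G1 = 1 NAND 1 = 0
G7 = G1 NAND G2 = 1 NAND 0 = 1
G8 = G7 AND G4 = 1 AND 1 = 1
G9 = G8 OR G5 = 1 OR 0 = 1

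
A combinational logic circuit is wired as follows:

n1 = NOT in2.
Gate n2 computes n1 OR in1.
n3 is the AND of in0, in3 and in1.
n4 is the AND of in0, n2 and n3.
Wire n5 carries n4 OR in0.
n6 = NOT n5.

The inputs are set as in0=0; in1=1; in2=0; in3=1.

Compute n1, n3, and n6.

n1 = 1, n3 = 0, n6 = 1

n1 = NOT in2 = NOT 0 = 1
n2 = n1 OR in1 = 1 OR 1 = 1
n3 = in0 AND in3 AND in1 = 0 AND 1 AND 1 = 0
n4 = in0 AND n2 AND n3 = 0 AND 1 AND 0 = 0
n5 = n4 OR in0 = 0 OR 0 = 0
n6 = NOT n5 = NOT 0 = 1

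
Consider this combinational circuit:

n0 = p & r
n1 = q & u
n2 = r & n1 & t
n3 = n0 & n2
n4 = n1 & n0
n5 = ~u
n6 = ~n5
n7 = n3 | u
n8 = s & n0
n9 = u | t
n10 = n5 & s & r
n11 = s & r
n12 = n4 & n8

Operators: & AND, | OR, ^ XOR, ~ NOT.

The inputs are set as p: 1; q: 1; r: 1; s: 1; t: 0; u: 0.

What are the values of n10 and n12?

n10 = 1, n12 = 0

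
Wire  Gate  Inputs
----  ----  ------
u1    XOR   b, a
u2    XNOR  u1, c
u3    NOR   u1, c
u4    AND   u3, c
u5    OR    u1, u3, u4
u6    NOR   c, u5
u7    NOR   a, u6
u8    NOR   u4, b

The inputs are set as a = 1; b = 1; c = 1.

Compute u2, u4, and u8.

u1 = b XOR a = 1 XOR 1 = 0
u2 = u1 XNOR c = 0 XNOR 1 = 0
u3 = u1 NOR c = 0 NOR 1 = 0
u4 = u3 AND c = 0 AND 1 = 0
u8 = u4 NOR b = 0 NOR 1 = 0

u2 = 0  u4 = 0  u8 = 0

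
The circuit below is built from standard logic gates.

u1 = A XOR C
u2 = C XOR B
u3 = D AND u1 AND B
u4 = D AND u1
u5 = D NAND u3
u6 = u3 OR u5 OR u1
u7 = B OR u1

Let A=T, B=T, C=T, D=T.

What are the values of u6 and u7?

u1 = A XOR C = T XOR T = F
u3 = D AND u1 AND B = T AND F AND T = F
u5 = D NAND u3 = T NAND F = T
u6 = u3 OR u5 OR u1 = F OR T OR F = T
u7 = B OR u1 = T OR F = T

u6 = T  u7 = T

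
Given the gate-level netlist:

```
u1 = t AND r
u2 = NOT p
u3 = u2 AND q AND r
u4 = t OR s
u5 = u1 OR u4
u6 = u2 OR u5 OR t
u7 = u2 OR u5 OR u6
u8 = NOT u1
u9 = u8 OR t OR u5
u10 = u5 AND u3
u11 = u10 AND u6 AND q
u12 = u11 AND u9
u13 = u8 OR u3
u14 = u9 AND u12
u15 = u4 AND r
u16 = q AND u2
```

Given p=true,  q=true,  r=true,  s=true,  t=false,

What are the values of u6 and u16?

u6 = true, u16 = false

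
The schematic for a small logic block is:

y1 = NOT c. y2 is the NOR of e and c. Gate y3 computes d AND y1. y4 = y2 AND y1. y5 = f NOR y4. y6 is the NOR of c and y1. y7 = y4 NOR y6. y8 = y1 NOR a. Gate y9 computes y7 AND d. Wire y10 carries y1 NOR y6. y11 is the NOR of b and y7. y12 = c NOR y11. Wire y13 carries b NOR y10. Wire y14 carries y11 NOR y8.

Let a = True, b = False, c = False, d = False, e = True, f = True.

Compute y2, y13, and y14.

y1 = NOT c = NOT False = True
y2 = e NOR c = True NOR False = False
y4 = y2 AND y1 = False AND True = False
y6 = c NOR y1 = False NOR True = False
y7 = y4 NOR y6 = False NOR False = True
y8 = y1 NOR a = True NOR True = False
y10 = y1 NOR y6 = True NOR False = False
y11 = b NOR y7 = False NOR True = False
y13 = b NOR y10 = False NOR False = True
y14 = y11 NOR y8 = False NOR False = True

y2 = False  y13 = True  y14 = True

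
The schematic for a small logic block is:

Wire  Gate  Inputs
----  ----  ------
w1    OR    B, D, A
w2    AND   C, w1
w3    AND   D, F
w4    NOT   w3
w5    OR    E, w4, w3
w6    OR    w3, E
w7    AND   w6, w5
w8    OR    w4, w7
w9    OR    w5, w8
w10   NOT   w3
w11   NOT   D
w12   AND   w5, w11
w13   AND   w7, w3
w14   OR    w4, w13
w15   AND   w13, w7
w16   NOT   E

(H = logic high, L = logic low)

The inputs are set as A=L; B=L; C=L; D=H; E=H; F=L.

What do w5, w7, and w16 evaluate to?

w5 = H, w7 = H, w16 = L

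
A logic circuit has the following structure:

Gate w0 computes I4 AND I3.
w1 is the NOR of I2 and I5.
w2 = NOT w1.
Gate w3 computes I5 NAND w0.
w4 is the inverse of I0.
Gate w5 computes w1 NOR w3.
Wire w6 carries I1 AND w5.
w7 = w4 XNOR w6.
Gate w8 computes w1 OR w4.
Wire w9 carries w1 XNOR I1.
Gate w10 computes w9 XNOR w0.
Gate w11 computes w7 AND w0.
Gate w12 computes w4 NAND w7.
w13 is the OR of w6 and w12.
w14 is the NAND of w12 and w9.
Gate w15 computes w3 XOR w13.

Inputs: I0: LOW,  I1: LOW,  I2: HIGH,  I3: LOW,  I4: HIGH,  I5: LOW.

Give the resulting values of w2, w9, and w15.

w2 = HIGH  w9 = HIGH  w15 = LOW

w0 = I4 AND I3 = HIGH AND LOW = LOW
w1 = I2 NOR I5 = HIGH NOR LOW = LOW
w2 = NOT w1 = NOT LOW = HIGH
w3 = I5 NAND w0 = LOW NAND LOW = HIGH
w4 = NOT I0 = NOT LOW = HIGH
w5 = w1 NOR w3 = LOW NOR HIGH = LOW
w6 = I1 AND w5 = LOW AND LOW = LOW
w7 = w4 XNOR w6 = HIGH XNOR LOW = LOW
w9 = w1 XNOR I1 = LOW XNOR LOW = HIGH
w12 = w4 NAND w7 = HIGH NAND LOW = HIGH
w13 = w6 OR w12 = LOW OR HIGH = HIGH
w15 = w3 XOR w13 = HIGH XOR HIGH = LOW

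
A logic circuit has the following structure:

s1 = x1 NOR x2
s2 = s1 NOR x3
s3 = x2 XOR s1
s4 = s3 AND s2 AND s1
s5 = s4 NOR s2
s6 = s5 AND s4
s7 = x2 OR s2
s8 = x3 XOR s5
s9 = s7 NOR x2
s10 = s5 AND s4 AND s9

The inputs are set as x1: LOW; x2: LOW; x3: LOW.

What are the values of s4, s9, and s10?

s1 = x1 NOR x2 = LOW NOR LOW = HIGH
s2 = s1 NOR x3 = HIGH NOR LOW = LOW
s3 = x2 XOR s1 = LOW XOR HIGH = HIGH
s4 = s3 AND s2 AND s1 = HIGH AND LOW AND HIGH = LOW
s5 = s4 NOR s2 = LOW NOR LOW = HIGH
s7 = x2 OR s2 = LOW OR LOW = LOW
s9 = s7 NOR x2 = LOW NOR LOW = HIGH
s10 = s5 AND s4 AND s9 = HIGH AND LOW AND HIGH = LOW

s4 = LOW, s9 = HIGH, s10 = LOW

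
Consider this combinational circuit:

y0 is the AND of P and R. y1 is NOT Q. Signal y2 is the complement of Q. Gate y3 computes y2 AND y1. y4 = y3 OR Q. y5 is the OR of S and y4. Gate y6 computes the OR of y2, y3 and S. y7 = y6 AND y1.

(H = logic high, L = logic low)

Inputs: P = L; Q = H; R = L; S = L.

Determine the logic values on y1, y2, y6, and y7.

y1 = L; y2 = L; y6 = L; y7 = L

y1 = NOT Q = NOT H = L
y2 = NOT Q = NOT H = L
y3 = y2 AND y1 = L AND L = L
y6 = y2 OR y3 OR S = L OR L OR L = L
y7 = y6 AND y1 = L AND L = L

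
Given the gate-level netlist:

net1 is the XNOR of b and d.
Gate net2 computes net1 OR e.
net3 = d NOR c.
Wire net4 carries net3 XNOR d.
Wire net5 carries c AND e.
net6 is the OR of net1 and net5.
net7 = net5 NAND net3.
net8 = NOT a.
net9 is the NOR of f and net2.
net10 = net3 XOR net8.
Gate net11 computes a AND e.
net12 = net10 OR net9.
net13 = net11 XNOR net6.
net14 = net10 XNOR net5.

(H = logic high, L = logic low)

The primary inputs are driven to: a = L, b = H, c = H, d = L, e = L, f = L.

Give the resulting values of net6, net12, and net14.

net1 = b XNOR d = H XNOR L = L
net2 = net1 OR e = L OR L = L
net3 = d NOR c = L NOR H = L
net5 = c AND e = H AND L = L
net6 = net1 OR net5 = L OR L = L
net8 = NOT a = NOT L = H
net9 = f NOR net2 = L NOR L = H
net10 = net3 XOR net8 = L XOR H = H
net12 = net10 OR net9 = H OR H = H
net14 = net10 XNOR net5 = H XNOR L = L

net6 = L  net12 = H  net14 = L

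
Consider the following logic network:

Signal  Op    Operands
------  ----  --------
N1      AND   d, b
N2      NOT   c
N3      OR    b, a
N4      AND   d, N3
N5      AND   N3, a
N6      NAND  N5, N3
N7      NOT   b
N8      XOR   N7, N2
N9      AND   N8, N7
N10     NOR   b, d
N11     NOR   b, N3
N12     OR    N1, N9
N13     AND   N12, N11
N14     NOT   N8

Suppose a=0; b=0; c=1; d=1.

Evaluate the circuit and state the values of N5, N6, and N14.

N5 = 0  N6 = 1  N14 = 0

N2 = NOT c = NOT 1 = 0
N3 = b OR a = 0 OR 0 = 0
N5 = N3 AND a = 0 AND 0 = 0
N6 = N5 NAND N3 = 0 NAND 0 = 1
N7 = NOT b = NOT 0 = 1
N8 = N7 XOR N2 = 1 XOR 0 = 1
N14 = NOT N8 = NOT 1 = 0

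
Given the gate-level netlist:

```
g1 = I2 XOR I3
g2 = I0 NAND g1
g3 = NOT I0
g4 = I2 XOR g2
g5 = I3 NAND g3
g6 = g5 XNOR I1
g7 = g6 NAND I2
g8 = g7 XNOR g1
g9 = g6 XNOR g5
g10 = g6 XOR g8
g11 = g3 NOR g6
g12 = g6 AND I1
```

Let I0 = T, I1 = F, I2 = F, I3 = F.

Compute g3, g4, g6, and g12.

g1 = I2 XOR I3 = F XOR F = F
g2 = I0 NAND g1 = T NAND F = T
g3 = NOT I0 = NOT T = F
g4 = I2 XOR g2 = F XOR T = T
g5 = I3 NAND g3 = F NAND F = T
g6 = g5 XNOR I1 = T XNOR F = F
g12 = g6 AND I1 = F AND F = F

g3 = F; g4 = T; g6 = F; g12 = F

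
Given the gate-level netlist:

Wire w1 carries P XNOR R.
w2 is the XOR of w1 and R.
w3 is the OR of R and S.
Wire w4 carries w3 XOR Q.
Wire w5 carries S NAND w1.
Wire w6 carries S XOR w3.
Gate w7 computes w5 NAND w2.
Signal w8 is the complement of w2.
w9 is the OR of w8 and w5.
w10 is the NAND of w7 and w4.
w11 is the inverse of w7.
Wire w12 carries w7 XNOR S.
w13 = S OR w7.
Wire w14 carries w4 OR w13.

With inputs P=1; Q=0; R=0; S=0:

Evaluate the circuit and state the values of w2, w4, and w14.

w2 = 0; w4 = 0; w14 = 1

w1 = P XNOR R = 1 XNOR 0 = 0
w2 = w1 XOR R = 0 XOR 0 = 0
w3 = R OR S = 0 OR 0 = 0
w4 = w3 XOR Q = 0 XOR 0 = 0
w5 = S NAND w1 = 0 NAND 0 = 1
w7 = w5 NAND w2 = 1 NAND 0 = 1
w13 = S OR w7 = 0 OR 1 = 1
w14 = w4 OR w13 = 0 OR 1 = 1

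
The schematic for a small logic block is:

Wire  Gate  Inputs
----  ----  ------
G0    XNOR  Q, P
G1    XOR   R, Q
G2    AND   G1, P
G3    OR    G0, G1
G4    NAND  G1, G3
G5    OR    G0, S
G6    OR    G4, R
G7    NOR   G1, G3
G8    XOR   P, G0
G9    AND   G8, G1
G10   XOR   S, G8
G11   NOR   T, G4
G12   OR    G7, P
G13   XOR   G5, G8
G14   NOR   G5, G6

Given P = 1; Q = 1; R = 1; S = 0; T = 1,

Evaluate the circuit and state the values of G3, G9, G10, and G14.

G3 = 1, G9 = 0, G10 = 0, G14 = 0

G0 = Q XNOR P = 1 XNOR 1 = 1
G1 = R XOR Q = 1 XOR 1 = 0
G3 = G0 OR G1 = 1 OR 0 = 1
G4 = G1 NAND G3 = 0 NAND 1 = 1
G5 = G0 OR S = 1 OR 0 = 1
G6 = G4 OR R = 1 OR 1 = 1
G8 = P XOR G0 = 1 XOR 1 = 0
G9 = G8 AND G1 = 0 AND 0 = 0
G10 = S XOR G8 = 0 XOR 0 = 0
G14 = G5 NOR G6 = 1 NOR 1 = 0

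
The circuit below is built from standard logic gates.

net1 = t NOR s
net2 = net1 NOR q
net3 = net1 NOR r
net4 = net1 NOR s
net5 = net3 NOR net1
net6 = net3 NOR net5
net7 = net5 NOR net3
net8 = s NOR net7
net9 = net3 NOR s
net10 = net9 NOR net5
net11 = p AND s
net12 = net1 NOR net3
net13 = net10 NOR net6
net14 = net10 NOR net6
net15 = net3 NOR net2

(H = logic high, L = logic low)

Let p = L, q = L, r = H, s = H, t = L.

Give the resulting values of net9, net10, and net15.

net9 = L; net10 = L; net15 = L

net1 = t NOR s = L NOR H = L
net2 = net1 NOR q = L NOR L = H
net3 = net1 NOR r = L NOR H = L
net5 = net3 NOR net1 = L NOR L = H
net9 = net3 NOR s = L NOR H = L
net10 = net9 NOR net5 = L NOR H = L
net15 = net3 NOR net2 = L NOR H = L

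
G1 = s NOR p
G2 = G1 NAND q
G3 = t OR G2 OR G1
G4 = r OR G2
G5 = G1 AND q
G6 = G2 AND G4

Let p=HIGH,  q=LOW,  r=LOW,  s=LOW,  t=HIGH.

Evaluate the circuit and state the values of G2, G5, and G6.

G1 = s NOR p = LOW NOR HIGH = LOW
G2 = G1 NAND q = LOW NAND LOW = HIGH
G4 = r OR G2 = LOW OR HIGH = HIGH
G5 = G1 AND q = LOW AND LOW = LOW
G6 = G2 AND G4 = HIGH AND HIGH = HIGH

G2 = HIGH  G5 = LOW  G6 = HIGH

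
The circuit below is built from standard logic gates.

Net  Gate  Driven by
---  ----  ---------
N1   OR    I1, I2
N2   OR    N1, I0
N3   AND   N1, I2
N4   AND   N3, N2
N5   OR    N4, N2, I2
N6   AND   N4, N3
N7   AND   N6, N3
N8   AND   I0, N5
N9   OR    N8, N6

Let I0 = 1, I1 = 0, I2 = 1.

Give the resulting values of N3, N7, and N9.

N1 = I1 OR I2 = 0 OR 1 = 1
N2 = N1 OR I0 = 1 OR 1 = 1
N3 = N1 AND I2 = 1 AND 1 = 1
N4 = N3 AND N2 = 1 AND 1 = 1
N5 = N4 OR N2 OR I2 = 1 OR 1 OR 1 = 1
N6 = N4 AND N3 = 1 AND 1 = 1
N7 = N6 AND N3 = 1 AND 1 = 1
N8 = I0 AND N5 = 1 AND 1 = 1
N9 = N8 OR N6 = 1 OR 1 = 1

N3 = 1, N7 = 1, N9 = 1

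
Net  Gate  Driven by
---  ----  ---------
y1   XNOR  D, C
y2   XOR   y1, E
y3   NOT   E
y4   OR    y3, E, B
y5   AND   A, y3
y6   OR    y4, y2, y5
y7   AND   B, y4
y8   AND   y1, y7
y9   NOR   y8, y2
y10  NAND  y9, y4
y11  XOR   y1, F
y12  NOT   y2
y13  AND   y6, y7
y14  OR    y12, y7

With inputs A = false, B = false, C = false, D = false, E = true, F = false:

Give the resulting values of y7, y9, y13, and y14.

y1 = D XNOR C = false XNOR false = true
y2 = y1 XOR E = true XOR true = false
y3 = NOT E = NOT true = false
y4 = y3 OR E OR B = false OR true OR false = true
y5 = A AND y3 = false AND false = false
y6 = y4 OR y2 OR y5 = true OR false OR false = true
y7 = B AND y4 = false AND true = false
y8 = y1 AND y7 = true AND false = false
y9 = y8 NOR y2 = false NOR false = true
y12 = NOT y2 = NOT false = true
y13 = y6 AND y7 = true AND false = false
y14 = y12 OR y7 = true OR false = true

y7 = false  y9 = true  y13 = false  y14 = true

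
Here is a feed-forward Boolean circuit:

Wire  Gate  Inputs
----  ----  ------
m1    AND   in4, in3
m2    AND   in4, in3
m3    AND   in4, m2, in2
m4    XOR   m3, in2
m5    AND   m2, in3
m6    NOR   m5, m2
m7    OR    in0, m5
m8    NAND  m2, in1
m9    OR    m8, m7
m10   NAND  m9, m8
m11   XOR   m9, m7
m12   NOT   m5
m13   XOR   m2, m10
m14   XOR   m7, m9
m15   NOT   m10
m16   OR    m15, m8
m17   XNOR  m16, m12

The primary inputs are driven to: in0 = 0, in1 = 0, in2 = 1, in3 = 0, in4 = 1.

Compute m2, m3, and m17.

m2 = in4 AND in3 = 1 AND 0 = 0
m3 = in4 AND m2 AND in2 = 1 AND 0 AND 1 = 0
m5 = m2 AND in3 = 0 AND 0 = 0
m7 = in0 OR m5 = 0 OR 0 = 0
m8 = m2 NAND in1 = 0 NAND 0 = 1
m9 = m8 OR m7 = 1 OR 0 = 1
m10 = m9 NAND m8 = 1 NAND 1 = 0
m12 = NOT m5 = NOT 0 = 1
m15 = NOT m10 = NOT 0 = 1
m16 = m15 OR m8 = 1 OR 1 = 1
m17 = m16 XNOR m12 = 1 XNOR 1 = 1

m2 = 0; m3 = 0; m17 = 1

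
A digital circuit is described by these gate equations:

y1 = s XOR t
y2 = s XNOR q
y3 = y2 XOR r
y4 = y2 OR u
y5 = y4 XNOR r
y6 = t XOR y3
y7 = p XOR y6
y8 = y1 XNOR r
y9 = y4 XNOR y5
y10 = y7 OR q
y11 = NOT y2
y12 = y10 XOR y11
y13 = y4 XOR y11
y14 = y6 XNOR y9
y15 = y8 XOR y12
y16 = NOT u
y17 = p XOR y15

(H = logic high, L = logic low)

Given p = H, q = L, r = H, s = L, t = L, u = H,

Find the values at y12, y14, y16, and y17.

y1 = s XOR t = L XOR L = L
y2 = s XNOR q = L XNOR L = H
y3 = y2 XOR r = H XOR H = L
y4 = y2 OR u = H OR H = H
y5 = y4 XNOR r = H XNOR H = H
y6 = t XOR y3 = L XOR L = L
y7 = p XOR y6 = H XOR L = H
y8 = y1 XNOR r = L XNOR H = L
y9 = y4 XNOR y5 = H XNOR H = H
y10 = y7 OR q = H OR L = H
y11 = NOT y2 = NOT H = L
y12 = y10 XOR y11 = H XOR L = H
y14 = y6 XNOR y9 = L XNOR H = L
y15 = y8 XOR y12 = L XOR H = H
y16 = NOT u = NOT H = L
y17 = p XOR y15 = H XOR H = L

y12 = H, y14 = L, y16 = L, y17 = L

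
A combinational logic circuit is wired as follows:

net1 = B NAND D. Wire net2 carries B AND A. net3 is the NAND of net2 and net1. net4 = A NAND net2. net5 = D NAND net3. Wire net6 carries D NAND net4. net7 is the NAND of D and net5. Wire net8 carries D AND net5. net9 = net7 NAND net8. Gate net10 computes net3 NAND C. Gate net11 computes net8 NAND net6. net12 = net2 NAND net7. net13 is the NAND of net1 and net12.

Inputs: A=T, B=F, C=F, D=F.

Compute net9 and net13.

net1 = B NAND D = F NAND F = T
net2 = B AND A = F AND T = F
net3 = net2 NAND net1 = F NAND T = T
net5 = D NAND net3 = F NAND T = T
net7 = D NAND net5 = F NAND T = T
net8 = D AND net5 = F AND T = F
net9 = net7 NAND net8 = T NAND F = T
net12 = net2 NAND net7 = F NAND T = T
net13 = net1 NAND net12 = T NAND T = F

net9 = T, net13 = F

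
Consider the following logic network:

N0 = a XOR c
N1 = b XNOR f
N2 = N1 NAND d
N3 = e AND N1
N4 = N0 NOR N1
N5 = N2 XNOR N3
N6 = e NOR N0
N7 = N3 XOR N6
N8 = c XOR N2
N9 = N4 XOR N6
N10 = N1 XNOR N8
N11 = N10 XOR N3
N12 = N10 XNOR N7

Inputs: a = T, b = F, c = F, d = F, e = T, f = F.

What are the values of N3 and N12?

N0 = a XOR c = T XOR F = T
N1 = b XNOR f = F XNOR F = T
N2 = N1 NAND d = T NAND F = T
N3 = e AND N1 = T AND T = T
N6 = e NOR N0 = T NOR T = F
N7 = N3 XOR N6 = T XOR F = T
N8 = c XOR N2 = F XOR T = T
N10 = N1 XNOR N8 = T XNOR T = T
N12 = N10 XNOR N7 = T XNOR T = T

N3 = T, N12 = T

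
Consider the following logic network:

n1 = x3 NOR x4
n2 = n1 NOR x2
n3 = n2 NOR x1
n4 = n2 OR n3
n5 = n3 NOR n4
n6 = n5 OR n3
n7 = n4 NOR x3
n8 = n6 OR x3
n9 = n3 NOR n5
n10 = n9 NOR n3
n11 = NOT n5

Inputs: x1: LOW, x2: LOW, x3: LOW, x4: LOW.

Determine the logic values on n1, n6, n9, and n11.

n1 = x3 NOR x4 = LOW NOR LOW = HIGH
n2 = n1 NOR x2 = HIGH NOR LOW = LOW
n3 = n2 NOR x1 = LOW NOR LOW = HIGH
n4 = n2 OR n3 = LOW OR HIGH = HIGH
n5 = n3 NOR n4 = HIGH NOR HIGH = LOW
n6 = n5 OR n3 = LOW OR HIGH = HIGH
n9 = n3 NOR n5 = HIGH NOR LOW = LOW
n11 = NOT n5 = NOT LOW = HIGH

n1 = HIGH, n6 = HIGH, n9 = LOW, n11 = HIGH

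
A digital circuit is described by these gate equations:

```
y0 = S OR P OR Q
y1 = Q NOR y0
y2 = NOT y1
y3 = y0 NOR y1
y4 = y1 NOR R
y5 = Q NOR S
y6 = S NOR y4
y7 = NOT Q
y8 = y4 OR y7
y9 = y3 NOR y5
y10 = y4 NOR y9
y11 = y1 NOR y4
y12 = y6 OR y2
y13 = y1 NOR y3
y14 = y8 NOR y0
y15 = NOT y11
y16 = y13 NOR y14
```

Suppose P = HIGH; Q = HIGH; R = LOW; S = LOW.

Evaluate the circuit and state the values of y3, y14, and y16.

y0 = S OR P OR Q = LOW OR HIGH OR HIGH = HIGH
y1 = Q NOR y0 = HIGH NOR HIGH = LOW
y3 = y0 NOR y1 = HIGH NOR LOW = LOW
y4 = y1 NOR R = LOW NOR LOW = HIGH
y7 = NOT Q = NOT HIGH = LOW
y8 = y4 OR y7 = HIGH OR LOW = HIGH
y13 = y1 NOR y3 = LOW NOR LOW = HIGH
y14 = y8 NOR y0 = HIGH NOR HIGH = LOW
y16 = y13 NOR y14 = HIGH NOR LOW = LOW

y3 = LOW, y14 = LOW, y16 = LOW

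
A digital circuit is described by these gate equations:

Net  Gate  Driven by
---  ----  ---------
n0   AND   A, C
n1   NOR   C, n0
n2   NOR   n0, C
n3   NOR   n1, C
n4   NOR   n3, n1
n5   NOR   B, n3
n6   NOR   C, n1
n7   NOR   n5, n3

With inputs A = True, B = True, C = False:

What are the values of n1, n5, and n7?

n1 = True, n5 = False, n7 = True

n0 = A AND C = True AND False = False
n1 = C NOR n0 = False NOR False = True
n3 = n1 NOR C = True NOR False = False
n5 = B NOR n3 = True NOR False = False
n7 = n5 NOR n3 = False NOR False = True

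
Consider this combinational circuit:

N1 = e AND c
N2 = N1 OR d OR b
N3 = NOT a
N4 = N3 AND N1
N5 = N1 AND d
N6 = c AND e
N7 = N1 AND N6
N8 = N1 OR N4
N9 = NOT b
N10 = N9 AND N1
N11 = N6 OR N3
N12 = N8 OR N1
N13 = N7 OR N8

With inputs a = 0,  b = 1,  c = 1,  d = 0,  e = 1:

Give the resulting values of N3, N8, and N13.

N1 = e AND c = 1 AND 1 = 1
N3 = NOT a = NOT 0 = 1
N4 = N3 AND N1 = 1 AND 1 = 1
N6 = c AND e = 1 AND 1 = 1
N7 = N1 AND N6 = 1 AND 1 = 1
N8 = N1 OR N4 = 1 OR 1 = 1
N13 = N7 OR N8 = 1 OR 1 = 1

N3 = 1; N8 = 1; N13 = 1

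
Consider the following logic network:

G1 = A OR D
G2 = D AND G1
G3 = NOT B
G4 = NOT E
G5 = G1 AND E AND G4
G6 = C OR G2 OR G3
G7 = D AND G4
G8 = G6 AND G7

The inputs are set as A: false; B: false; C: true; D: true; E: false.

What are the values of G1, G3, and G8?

G1 = true; G3 = true; G8 = true

G1 = A OR D = false OR true = true
G2 = D AND G1 = true AND true = true
G3 = NOT B = NOT false = true
G4 = NOT E = NOT false = true
G6 = C OR G2 OR G3 = true OR true OR true = true
G7 = D AND G4 = true AND true = true
G8 = G6 AND G7 = true AND true = true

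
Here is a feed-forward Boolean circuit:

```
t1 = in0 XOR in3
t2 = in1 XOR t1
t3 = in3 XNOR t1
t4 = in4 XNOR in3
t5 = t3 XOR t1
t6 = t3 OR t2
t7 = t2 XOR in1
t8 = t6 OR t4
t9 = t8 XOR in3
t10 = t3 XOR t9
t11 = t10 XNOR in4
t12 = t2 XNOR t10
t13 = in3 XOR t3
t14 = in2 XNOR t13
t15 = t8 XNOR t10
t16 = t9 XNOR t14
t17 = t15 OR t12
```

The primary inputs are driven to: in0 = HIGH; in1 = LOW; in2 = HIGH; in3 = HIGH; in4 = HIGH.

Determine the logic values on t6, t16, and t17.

t1 = in0 XOR in3 = HIGH XOR HIGH = LOW
t2 = in1 XOR t1 = LOW XOR LOW = LOW
t3 = in3 XNOR t1 = HIGH XNOR LOW = LOW
t4 = in4 XNOR in3 = HIGH XNOR HIGH = HIGH
t6 = t3 OR t2 = LOW OR LOW = LOW
t8 = t6 OR t4 = LOW OR HIGH = HIGH
t9 = t8 XOR in3 = HIGH XOR HIGH = LOW
t10 = t3 XOR t9 = LOW XOR LOW = LOW
t12 = t2 XNOR t10 = LOW XNOR LOW = HIGH
t13 = in3 XOR t3 = HIGH XOR LOW = HIGH
t14 = in2 XNOR t13 = HIGH XNOR HIGH = HIGH
t15 = t8 XNOR t10 = HIGH XNOR LOW = LOW
t16 = t9 XNOR t14 = LOW XNOR HIGH = LOW
t17 = t15 OR t12 = LOW OR HIGH = HIGH

t6 = LOW, t16 = LOW, t17 = HIGH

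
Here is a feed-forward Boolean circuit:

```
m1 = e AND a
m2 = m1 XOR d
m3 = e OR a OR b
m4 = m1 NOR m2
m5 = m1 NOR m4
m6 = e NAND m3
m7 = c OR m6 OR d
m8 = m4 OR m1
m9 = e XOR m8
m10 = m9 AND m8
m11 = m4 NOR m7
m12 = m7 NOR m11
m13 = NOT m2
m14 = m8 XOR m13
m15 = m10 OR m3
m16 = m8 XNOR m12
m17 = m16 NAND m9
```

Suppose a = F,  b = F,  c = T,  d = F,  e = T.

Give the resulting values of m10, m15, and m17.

m10 = F, m15 = T, m17 = T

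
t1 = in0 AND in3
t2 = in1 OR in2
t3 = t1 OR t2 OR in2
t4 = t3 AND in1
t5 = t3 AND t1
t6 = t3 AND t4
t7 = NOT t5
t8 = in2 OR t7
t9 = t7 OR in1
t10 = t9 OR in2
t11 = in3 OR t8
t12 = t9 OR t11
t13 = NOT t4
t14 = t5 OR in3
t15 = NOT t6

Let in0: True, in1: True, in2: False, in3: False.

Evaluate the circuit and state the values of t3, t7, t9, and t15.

t3 = True, t7 = True, t9 = True, t15 = False

t1 = in0 AND in3 = True AND False = False
t2 = in1 OR in2 = True OR False = True
t3 = t1 OR t2 OR in2 = False OR True OR False = True
t4 = t3 AND in1 = True AND True = True
t5 = t3 AND t1 = True AND False = False
t6 = t3 AND t4 = True AND True = True
t7 = NOT t5 = NOT False = True
t9 = t7 OR in1 = True OR True = True
t15 = NOT t6 = NOT True = False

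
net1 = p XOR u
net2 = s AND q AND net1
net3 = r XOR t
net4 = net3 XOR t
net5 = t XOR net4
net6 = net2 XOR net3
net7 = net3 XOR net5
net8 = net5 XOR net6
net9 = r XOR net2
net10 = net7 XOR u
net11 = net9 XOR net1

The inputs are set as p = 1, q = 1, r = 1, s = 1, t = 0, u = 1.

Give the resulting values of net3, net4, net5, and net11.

net1 = p XOR u = 1 XOR 1 = 0
net2 = s AND q AND net1 = 1 AND 1 AND 0 = 0
net3 = r XOR t = 1 XOR 0 = 1
net4 = net3 XOR t = 1 XOR 0 = 1
net5 = t XOR net4 = 0 XOR 1 = 1
net9 = r XOR net2 = 1 XOR 0 = 1
net11 = net9 XOR net1 = 1 XOR 0 = 1

net3 = 1  net4 = 1  net5 = 1  net11 = 1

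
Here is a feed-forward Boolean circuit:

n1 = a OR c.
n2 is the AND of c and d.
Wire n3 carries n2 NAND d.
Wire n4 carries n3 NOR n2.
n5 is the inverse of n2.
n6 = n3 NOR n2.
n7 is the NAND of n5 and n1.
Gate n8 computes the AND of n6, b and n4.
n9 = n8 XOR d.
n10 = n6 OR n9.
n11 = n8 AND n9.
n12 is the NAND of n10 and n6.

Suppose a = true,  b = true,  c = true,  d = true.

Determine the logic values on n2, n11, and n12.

n2 = c AND d = true AND true = true
n3 = n2 NAND d = true NAND true = false
n4 = n3 NOR n2 = false NOR true = false
n6 = n3 NOR n2 = false NOR true = false
n8 = n6 AND b AND n4 = false AND true AND false = false
n9 = n8 XOR d = false XOR true = true
n10 = n6 OR n9 = false OR true = true
n11 = n8 AND n9 = false AND true = false
n12 = n10 NAND n6 = true NAND false = true

n2 = true, n11 = false, n12 = true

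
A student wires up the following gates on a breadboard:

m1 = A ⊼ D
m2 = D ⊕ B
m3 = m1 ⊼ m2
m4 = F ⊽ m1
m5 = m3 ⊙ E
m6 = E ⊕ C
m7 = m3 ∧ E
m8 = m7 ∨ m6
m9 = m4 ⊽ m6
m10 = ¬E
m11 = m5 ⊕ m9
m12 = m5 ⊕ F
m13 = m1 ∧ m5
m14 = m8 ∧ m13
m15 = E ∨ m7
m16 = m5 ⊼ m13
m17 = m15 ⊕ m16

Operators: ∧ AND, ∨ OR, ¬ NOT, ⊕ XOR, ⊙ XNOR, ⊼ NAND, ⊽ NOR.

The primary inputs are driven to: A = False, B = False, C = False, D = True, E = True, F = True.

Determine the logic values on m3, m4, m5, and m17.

m3 = False  m4 = False  m5 = False  m17 = False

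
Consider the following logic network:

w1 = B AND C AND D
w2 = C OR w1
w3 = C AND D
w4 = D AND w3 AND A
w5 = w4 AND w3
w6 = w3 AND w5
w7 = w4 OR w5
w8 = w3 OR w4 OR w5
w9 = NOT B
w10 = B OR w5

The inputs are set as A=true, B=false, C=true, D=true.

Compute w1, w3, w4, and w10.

w1 = false; w3 = true; w4 = true; w10 = true

w1 = B AND C AND D = false AND true AND true = false
w3 = C AND D = true AND true = true
w4 = D AND w3 AND A = true AND true AND true = true
w5 = w4 AND w3 = true AND true = true
w10 = B OR w5 = false OR true = true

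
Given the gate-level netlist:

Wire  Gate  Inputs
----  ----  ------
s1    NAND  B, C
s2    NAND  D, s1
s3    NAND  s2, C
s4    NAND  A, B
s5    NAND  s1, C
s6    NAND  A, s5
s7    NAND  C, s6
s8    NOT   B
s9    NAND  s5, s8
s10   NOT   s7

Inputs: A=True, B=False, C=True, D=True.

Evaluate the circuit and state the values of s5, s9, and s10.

s1 = B NAND C = False NAND True = True
s5 = s1 NAND C = True NAND True = False
s6 = A NAND s5 = True NAND False = True
s7 = C NAND s6 = True NAND True = False
s8 = NOT B = NOT False = True
s9 = s5 NAND s8 = False NAND True = True
s10 = NOT s7 = NOT False = True

s5 = False, s9 = True, s10 = True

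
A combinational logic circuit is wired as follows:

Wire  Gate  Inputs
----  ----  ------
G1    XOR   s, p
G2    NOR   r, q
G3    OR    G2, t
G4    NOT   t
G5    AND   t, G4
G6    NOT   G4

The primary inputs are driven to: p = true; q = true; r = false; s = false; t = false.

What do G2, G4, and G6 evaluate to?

G2 = r NOR q = false NOR true = false
G4 = NOT t = NOT false = true
G6 = NOT G4 = NOT true = false

G2 = false; G4 = true; G6 = false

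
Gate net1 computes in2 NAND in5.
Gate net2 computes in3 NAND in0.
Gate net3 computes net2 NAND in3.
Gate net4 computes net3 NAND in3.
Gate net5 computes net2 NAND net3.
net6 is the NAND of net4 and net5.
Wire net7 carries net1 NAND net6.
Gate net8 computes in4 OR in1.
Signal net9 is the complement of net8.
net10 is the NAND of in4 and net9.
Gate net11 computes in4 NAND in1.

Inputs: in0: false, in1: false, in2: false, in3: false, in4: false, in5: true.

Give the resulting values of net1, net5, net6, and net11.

net1 = true, net5 = false, net6 = true, net11 = true

net1 = in2 NAND in5 = false NAND true = true
net2 = in3 NAND in0 = false NAND false = true
net3 = net2 NAND in3 = true NAND false = true
net4 = net3 NAND in3 = true NAND false = true
net5 = net2 NAND net3 = true NAND true = false
net6 = net4 NAND net5 = true NAND false = true
net11 = in4 NAND in1 = false NAND false = true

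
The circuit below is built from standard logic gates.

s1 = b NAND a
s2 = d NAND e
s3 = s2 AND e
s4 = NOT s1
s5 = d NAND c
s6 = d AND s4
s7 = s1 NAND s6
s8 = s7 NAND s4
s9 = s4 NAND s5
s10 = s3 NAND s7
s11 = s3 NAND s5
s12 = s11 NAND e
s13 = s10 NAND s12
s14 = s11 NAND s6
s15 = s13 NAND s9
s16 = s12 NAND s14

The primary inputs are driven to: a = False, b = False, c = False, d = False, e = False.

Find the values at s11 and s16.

s11 = True, s16 = False

s1 = b NAND a = False NAND False = True
s2 = d NAND e = False NAND False = True
s3 = s2 AND e = True AND False = False
s4 = NOT s1 = NOT True = False
s5 = d NAND c = False NAND False = True
s6 = d AND s4 = False AND False = False
s11 = s3 NAND s5 = False NAND True = True
s12 = s11 NAND e = True NAND False = True
s14 = s11 NAND s6 = True NAND False = True
s16 = s12 NAND s14 = True NAND True = False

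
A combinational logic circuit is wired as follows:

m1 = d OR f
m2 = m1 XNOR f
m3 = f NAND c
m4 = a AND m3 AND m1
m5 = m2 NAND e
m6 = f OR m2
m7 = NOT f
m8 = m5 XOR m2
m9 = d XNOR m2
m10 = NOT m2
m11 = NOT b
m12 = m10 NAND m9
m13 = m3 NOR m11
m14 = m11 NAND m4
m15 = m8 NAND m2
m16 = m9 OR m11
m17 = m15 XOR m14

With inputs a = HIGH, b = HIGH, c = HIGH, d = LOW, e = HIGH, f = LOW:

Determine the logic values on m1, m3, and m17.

m1 = d OR f = LOW OR LOW = LOW
m2 = m1 XNOR f = LOW XNOR LOW = HIGH
m3 = f NAND c = LOW NAND HIGH = HIGH
m4 = a AND m3 AND m1 = HIGH AND HIGH AND LOW = LOW
m5 = m2 NAND e = HIGH NAND HIGH = LOW
m8 = m5 XOR m2 = LOW XOR HIGH = HIGH
m11 = NOT b = NOT HIGH = LOW
m14 = m11 NAND m4 = LOW NAND LOW = HIGH
m15 = m8 NAND m2 = HIGH NAND HIGH = LOW
m17 = m15 XOR m14 = LOW XOR HIGH = HIGH

m1 = LOW, m3 = HIGH, m17 = HIGH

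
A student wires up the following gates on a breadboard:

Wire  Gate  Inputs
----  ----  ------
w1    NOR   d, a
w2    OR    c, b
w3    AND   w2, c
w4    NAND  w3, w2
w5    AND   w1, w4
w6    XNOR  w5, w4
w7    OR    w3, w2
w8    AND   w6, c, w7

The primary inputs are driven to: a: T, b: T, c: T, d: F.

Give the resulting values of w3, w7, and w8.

w3 = T, w7 = T, w8 = T

w1 = d NOR a = F NOR T = F
w2 = c OR b = T OR T = T
w3 = w2 AND c = T AND T = T
w4 = w3 NAND w2 = T NAND T = F
w5 = w1 AND w4 = F AND F = F
w6 = w5 XNOR w4 = F XNOR F = T
w7 = w3 OR w2 = T OR T = T
w8 = w6 AND c AND w7 = T AND T AND T = T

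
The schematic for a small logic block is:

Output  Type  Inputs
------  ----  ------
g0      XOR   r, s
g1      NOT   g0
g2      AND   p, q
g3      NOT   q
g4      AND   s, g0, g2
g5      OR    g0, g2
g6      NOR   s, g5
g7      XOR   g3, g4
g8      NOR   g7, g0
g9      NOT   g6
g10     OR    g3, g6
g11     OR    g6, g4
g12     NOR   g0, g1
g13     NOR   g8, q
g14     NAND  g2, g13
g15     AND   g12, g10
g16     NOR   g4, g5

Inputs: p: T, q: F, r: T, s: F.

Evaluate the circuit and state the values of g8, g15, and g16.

g8 = F, g15 = F, g16 = F

g0 = r XOR s = T XOR F = T
g1 = NOT g0 = NOT T = F
g2 = p AND q = T AND F = F
g3 = NOT q = NOT F = T
g4 = s AND g0 AND g2 = F AND T AND F = F
g5 = g0 OR g2 = T OR F = T
g6 = s NOR g5 = F NOR T = F
g7 = g3 XOR g4 = T XOR F = T
g8 = g7 NOR g0 = T NOR T = F
g10 = g3 OR g6 = T OR F = T
g12 = g0 NOR g1 = T NOR F = F
g15 = g12 AND g10 = F AND T = F
g16 = g4 NOR g5 = F NOR T = F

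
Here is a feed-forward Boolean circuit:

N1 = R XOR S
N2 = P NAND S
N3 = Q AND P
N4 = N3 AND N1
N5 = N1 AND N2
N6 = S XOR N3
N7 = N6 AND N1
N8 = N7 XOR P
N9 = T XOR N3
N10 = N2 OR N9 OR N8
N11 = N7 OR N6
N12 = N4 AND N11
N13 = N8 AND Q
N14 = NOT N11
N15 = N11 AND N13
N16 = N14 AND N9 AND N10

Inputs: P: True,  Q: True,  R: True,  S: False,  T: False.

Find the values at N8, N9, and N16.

N8 = False  N9 = True  N16 = False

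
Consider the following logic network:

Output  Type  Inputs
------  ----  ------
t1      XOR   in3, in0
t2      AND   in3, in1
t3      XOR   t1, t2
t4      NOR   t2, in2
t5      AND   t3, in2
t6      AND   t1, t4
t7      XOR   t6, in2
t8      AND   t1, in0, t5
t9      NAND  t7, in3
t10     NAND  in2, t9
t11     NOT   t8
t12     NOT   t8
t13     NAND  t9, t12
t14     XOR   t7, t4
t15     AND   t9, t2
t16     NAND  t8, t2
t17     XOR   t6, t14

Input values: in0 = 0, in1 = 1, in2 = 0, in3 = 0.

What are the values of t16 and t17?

t16 = 1; t17 = 1

t1 = in3 XOR in0 = 0 XOR 0 = 0
t2 = in3 AND in1 = 0 AND 1 = 0
t3 = t1 XOR t2 = 0 XOR 0 = 0
t4 = t2 NOR in2 = 0 NOR 0 = 1
t5 = t3 AND in2 = 0 AND 0 = 0
t6 = t1 AND t4 = 0 AND 1 = 0
t7 = t6 XOR in2 = 0 XOR 0 = 0
t8 = t1 AND in0 AND t5 = 0 AND 0 AND 0 = 0
t14 = t7 XOR t4 = 0 XOR 1 = 1
t16 = t8 NAND t2 = 0 NAND 0 = 1
t17 = t6 XOR t14 = 0 XOR 1 = 1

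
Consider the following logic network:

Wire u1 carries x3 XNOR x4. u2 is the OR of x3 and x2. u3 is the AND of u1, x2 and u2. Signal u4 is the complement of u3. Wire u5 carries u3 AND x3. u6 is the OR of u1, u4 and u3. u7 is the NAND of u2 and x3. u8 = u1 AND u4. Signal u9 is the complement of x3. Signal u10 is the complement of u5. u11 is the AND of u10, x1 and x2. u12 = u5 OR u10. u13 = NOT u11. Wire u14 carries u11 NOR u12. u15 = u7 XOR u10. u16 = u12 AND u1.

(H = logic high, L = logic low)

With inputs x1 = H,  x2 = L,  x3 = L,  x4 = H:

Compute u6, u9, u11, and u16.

u6 = H; u9 = H; u11 = L; u16 = L

u1 = x3 XNOR x4 = L XNOR H = L
u2 = x3 OR x2 = L OR L = L
u3 = u1 AND x2 AND u2 = L AND L AND L = L
u4 = NOT u3 = NOT L = H
u5 = u3 AND x3 = L AND L = L
u6 = u1 OR u4 OR u3 = L OR H OR L = H
u9 = NOT x3 = NOT L = H
u10 = NOT u5 = NOT L = H
u11 = u10 AND x1 AND x2 = H AND H AND L = L
u12 = u5 OR u10 = L OR H = H
u16 = u12 AND u1 = H AND L = L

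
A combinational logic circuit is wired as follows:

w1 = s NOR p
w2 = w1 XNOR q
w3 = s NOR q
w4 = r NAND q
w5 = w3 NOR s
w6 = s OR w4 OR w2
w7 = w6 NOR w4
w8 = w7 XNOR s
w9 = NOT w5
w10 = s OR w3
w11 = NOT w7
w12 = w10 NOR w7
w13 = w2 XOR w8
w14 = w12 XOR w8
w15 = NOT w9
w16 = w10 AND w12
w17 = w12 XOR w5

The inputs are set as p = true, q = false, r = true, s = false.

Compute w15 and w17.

w15 = false, w17 = false

w1 = s NOR p = false NOR true = false
w2 = w1 XNOR q = false XNOR false = true
w3 = s NOR q = false NOR false = true
w4 = r NAND q = true NAND false = true
w5 = w3 NOR s = true NOR false = false
w6 = s OR w4 OR w2 = false OR true OR true = true
w7 = w6 NOR w4 = true NOR true = false
w9 = NOT w5 = NOT false = true
w10 = s OR w3 = false OR true = true
w12 = w10 NOR w7 = true NOR false = false
w15 = NOT w9 = NOT true = false
w17 = w12 XOR w5 = false XOR false = false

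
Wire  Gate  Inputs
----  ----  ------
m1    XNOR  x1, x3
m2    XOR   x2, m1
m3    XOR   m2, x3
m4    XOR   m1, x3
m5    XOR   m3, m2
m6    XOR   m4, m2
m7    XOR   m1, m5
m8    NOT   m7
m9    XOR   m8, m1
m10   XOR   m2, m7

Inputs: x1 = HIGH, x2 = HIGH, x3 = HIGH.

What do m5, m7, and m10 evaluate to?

m5 = HIGH, m7 = LOW, m10 = LOW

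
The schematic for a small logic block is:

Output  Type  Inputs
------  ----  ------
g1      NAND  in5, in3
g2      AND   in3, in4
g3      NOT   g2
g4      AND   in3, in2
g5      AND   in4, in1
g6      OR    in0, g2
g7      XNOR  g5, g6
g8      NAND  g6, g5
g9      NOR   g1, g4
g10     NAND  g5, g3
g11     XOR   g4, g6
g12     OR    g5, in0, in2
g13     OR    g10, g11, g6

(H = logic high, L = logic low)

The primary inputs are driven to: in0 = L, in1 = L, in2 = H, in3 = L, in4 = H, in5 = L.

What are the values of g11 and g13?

g11 = L  g13 = H

g2 = in3 AND in4 = L AND H = L
g3 = NOT g2 = NOT L = H
g4 = in3 AND in2 = L AND H = L
g5 = in4 AND in1 = H AND L = L
g6 = in0 OR g2 = L OR L = L
g10 = g5 NAND g3 = L NAND H = H
g11 = g4 XOR g6 = L XOR L = L
g13 = g10 OR g11 OR g6 = H OR L OR L = H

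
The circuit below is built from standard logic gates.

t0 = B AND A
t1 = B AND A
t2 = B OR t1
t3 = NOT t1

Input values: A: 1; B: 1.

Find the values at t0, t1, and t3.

t0 = B AND A = 1 AND 1 = 1
t1 = B AND A = 1 AND 1 = 1
t3 = NOT t1 = NOT 1 = 0

t0 = 1, t1 = 1, t3 = 0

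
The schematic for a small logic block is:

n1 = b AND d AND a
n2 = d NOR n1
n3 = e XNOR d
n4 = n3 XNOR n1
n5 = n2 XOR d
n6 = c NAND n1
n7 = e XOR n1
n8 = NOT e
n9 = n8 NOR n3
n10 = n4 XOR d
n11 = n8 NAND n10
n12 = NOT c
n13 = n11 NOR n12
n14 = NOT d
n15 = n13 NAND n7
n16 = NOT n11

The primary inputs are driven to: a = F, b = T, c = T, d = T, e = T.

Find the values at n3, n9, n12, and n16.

n1 = b AND d AND a = T AND T AND F = F
n3 = e XNOR d = T XNOR T = T
n4 = n3 XNOR n1 = T XNOR F = F
n8 = NOT e = NOT T = F
n9 = n8 NOR n3 = F NOR T = F
n10 = n4 XOR d = F XOR T = T
n11 = n8 NAND n10 = F NAND T = T
n12 = NOT c = NOT T = F
n16 = NOT n11 = NOT T = F

n3 = T; n9 = F; n12 = F; n16 = F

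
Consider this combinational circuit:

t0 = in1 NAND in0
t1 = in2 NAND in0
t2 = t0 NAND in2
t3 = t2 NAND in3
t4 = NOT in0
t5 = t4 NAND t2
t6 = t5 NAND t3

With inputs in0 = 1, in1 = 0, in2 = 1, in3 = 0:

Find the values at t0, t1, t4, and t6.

t0 = 1, t1 = 0, t4 = 0, t6 = 0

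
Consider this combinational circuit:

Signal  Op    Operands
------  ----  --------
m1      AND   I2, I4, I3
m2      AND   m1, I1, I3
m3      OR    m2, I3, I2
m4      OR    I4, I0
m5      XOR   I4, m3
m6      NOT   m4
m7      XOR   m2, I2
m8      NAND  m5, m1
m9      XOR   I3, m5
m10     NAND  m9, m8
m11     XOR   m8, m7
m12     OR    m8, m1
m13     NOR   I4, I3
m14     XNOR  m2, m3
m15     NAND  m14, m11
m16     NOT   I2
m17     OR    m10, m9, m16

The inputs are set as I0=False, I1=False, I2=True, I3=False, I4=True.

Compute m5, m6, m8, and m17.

m5 = False, m6 = False, m8 = True, m17 = True

m1 = I2 AND I4 AND I3 = True AND True AND False = False
m2 = m1 AND I1 AND I3 = False AND False AND False = False
m3 = m2 OR I3 OR I2 = False OR False OR True = True
m4 = I4 OR I0 = True OR False = True
m5 = I4 XOR m3 = True XOR True = False
m6 = NOT m4 = NOT True = False
m8 = m5 NAND m1 = False NAND False = True
m9 = I3 XOR m5 = False XOR False = False
m10 = m9 NAND m8 = False NAND True = True
m16 = NOT I2 = NOT True = False
m17 = m10 OR m9 OR m16 = True OR False OR False = True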